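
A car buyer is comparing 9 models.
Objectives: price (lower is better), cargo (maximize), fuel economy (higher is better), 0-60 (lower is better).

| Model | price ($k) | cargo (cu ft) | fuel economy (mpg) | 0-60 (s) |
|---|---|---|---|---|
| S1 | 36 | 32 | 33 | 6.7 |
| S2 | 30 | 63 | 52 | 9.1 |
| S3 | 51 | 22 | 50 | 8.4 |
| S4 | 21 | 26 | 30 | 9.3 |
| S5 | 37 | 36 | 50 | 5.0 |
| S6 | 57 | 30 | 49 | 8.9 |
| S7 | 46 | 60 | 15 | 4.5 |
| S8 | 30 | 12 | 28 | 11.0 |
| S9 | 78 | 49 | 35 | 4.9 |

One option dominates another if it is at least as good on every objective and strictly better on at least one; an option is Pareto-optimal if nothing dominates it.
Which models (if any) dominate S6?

S5

S5: price 37≤57, cargo 36≥30, fuel economy 50≥49, 0-60 5.0≤8.9 — dominates S6.
Others (S1, S2, S3, S4, S7, S8, S9) are each worse than S6 on at least one objective.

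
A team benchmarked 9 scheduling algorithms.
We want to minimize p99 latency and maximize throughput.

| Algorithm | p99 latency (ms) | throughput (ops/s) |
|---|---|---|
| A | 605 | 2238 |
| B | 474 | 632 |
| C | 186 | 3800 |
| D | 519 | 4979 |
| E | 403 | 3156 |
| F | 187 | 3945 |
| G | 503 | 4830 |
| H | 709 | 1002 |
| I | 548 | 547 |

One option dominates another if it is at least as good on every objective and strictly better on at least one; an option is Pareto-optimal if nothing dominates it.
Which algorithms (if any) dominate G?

A: worse on p99 latency (605 vs 503).
B: worse on throughput (632 vs 4830).
C: worse on throughput (3800 vs 4830).
D: worse on p99 latency (519 vs 503).
E: worse on throughput (3156 vs 4830).
F: worse on throughput (3945 vs 4830).
H: worse on p99 latency (709 vs 503).
I: worse on p99 latency (548 vs 503).
No option dominates G.

none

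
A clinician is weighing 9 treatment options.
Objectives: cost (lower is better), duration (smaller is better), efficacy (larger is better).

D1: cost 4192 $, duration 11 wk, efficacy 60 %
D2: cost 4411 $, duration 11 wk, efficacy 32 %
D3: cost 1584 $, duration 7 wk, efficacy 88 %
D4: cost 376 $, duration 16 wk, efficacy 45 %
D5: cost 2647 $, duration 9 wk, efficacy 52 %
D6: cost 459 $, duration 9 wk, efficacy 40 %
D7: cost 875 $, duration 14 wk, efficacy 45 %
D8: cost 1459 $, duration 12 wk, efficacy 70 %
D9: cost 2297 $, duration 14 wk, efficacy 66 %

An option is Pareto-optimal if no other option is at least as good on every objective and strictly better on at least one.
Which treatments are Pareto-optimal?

D3, D4, D6, D7, D8

D1: dominated by D3 (cost 1584≤4192, duration 7≤11, efficacy 88≥60).
D2: dominated by D1 (cost 4192≤4411, duration 11≤11, efficacy 60≥32).
D3: not dominated (best duration).
D4: not dominated (best cost).
D5: dominated by D3 (cost 1584≤2647, duration 7≤9, efficacy 88≥52).
D6: not dominated.
D7: not dominated.
D8: not dominated.
D9: dominated by D3 (cost 1584≤2297, duration 7≤14, efficacy 88≥66).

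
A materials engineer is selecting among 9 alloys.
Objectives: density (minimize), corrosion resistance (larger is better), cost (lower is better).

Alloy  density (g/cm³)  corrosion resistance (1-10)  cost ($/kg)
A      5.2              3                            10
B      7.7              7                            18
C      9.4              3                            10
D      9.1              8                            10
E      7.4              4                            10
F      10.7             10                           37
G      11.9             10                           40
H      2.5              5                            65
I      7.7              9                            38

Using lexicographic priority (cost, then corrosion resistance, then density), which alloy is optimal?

D

First minimize cost: best is 10, kept {A, C, D, E}.
Then maximize corrosion resistance: best is 8, kept {D}.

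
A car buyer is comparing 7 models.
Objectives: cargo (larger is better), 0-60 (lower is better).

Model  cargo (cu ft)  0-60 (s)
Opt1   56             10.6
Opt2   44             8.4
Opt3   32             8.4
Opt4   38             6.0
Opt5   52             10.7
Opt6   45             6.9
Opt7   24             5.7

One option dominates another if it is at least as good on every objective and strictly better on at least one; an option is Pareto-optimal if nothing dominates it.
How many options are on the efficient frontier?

4

Opt1: not dominated (best cargo).
Opt2: dominated by Opt6 (cargo 45≥44, 0-60 6.9≤8.4).
Opt3: dominated by Opt2 (cargo 44≥32, 0-60 8.4≤8.4).
Opt4: not dominated.
Opt5: dominated by Opt1 (cargo 56≥52, 0-60 10.6≤10.7).
Opt6: not dominated.
Opt7: not dominated (best 0-60).
Pareto-optimal: Opt1, Opt4, Opt6, Opt7 → 4.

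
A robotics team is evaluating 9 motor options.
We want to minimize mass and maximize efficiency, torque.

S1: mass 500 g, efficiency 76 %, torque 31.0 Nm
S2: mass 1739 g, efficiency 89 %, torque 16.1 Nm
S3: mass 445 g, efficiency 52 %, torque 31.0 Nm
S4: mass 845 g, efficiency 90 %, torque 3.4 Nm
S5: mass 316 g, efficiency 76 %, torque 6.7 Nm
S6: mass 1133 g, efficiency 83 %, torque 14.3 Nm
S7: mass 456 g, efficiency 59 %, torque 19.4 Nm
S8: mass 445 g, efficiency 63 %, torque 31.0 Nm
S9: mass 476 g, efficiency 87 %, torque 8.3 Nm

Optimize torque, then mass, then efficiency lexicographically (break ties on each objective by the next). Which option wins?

S8

First maximize torque: best is 31.0, kept {S1, S3, S8}.
Then minimize mass: best is 445, kept {S3, S8}.
Then maximize efficiency: best is 63, kept {S8}.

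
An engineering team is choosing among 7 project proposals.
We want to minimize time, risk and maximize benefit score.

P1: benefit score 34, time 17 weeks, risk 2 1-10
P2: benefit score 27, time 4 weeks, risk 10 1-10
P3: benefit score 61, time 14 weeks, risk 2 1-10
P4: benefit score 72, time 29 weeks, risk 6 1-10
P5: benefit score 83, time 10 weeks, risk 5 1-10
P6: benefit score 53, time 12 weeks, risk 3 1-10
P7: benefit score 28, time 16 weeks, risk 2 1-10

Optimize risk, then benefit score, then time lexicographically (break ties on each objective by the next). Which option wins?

P3

First minimize risk: best is 2, kept {P1, P3, P7}.
Then maximize benefit score: best is 61, kept {P3}.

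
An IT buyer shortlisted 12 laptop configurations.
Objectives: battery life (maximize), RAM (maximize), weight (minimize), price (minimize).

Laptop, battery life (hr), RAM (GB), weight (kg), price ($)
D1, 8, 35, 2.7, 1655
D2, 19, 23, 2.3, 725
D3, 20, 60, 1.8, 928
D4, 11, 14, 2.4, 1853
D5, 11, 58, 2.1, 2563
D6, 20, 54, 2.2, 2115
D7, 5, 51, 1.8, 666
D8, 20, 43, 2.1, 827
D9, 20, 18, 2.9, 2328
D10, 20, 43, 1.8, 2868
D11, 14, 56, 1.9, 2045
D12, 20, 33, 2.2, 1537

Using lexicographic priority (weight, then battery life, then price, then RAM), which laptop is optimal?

D3

First minimize weight: best is 1.8, kept {D3, D7, D10}.
Then maximize battery life: best is 20, kept {D3, D10}.
Then minimize price: best is 928, kept {D3}.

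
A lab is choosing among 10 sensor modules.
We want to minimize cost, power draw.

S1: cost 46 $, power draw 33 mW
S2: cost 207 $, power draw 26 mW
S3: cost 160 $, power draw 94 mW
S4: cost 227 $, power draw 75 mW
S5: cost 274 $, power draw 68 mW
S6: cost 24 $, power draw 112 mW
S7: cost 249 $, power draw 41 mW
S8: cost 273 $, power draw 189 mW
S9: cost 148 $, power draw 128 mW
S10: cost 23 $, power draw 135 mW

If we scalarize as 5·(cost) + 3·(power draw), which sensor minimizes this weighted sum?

S1: 5·46 + 3·33 = 329
S2: 5·207 + 3·26 = 1113
S3: 5·160 + 3·94 = 1082
S4: 5·227 + 3·75 = 1360
S5: 5·274 + 3·68 = 1574
S6: 5·24 + 3·112 = 456
S7: 5·249 + 3·41 = 1368
S8: 5·273 + 3·189 = 1932
S9: 5·148 + 3·128 = 1124
S10: 5·23 + 3·135 = 520
Lowest: S1 at 329.

S1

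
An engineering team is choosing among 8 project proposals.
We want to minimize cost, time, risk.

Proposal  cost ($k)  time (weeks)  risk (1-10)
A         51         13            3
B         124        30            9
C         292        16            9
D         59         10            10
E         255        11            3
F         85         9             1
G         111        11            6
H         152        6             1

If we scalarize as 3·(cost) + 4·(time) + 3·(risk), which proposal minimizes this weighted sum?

A: 3·51 + 4·13 + 3·3 = 214
B: 3·124 + 4·30 + 3·9 = 519
C: 3·292 + 4·16 + 3·9 = 967
D: 3·59 + 4·10 + 3·10 = 247
E: 3·255 + 4·11 + 3·3 = 818
F: 3·85 + 4·9 + 3·1 = 294
G: 3·111 + 4·11 + 3·6 = 395
H: 3·152 + 4·6 + 3·1 = 483
Lowest: A at 214.

A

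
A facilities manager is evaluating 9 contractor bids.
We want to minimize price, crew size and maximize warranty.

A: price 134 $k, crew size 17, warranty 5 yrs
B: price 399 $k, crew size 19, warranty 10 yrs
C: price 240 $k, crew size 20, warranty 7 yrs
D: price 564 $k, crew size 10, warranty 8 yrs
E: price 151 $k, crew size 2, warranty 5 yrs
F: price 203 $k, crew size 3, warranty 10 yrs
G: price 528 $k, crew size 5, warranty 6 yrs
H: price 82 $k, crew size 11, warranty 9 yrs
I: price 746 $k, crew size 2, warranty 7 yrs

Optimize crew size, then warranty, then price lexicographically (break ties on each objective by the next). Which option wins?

First minimize crew size: best is 2, kept {E, I}.
Then maximize warranty: best is 7, kept {I}.

I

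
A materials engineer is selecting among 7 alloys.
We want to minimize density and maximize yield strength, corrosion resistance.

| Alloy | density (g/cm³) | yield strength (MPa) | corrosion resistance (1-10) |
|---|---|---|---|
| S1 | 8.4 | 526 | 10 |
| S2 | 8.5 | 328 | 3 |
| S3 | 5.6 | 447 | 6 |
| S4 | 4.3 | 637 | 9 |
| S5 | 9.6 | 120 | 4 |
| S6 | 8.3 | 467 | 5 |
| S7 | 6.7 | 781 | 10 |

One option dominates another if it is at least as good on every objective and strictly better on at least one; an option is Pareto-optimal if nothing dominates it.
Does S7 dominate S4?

S7 vs S4: S7 is worse on density (6.7 vs 4.3), so it does not dominate S4.

No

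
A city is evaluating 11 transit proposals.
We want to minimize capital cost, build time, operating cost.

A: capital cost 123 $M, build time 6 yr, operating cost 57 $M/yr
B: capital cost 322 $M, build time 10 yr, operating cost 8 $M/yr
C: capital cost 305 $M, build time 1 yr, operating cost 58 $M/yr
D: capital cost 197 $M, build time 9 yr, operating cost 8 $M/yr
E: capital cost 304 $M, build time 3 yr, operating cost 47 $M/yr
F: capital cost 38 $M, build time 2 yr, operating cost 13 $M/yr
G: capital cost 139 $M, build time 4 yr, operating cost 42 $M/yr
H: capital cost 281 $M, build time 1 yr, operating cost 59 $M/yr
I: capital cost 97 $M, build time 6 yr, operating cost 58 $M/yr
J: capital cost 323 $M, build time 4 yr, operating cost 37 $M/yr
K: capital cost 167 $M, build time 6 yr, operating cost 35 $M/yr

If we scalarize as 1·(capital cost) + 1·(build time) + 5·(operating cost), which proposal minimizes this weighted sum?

A: 1·123 + 1·6 + 5·57 = 414
B: 1·322 + 1·10 + 5·8 = 372
C: 1·305 + 1·1 + 5·58 = 596
D: 1·197 + 1·9 + 5·8 = 246
E: 1·304 + 1·3 + 5·47 = 542
F: 1·38 + 1·2 + 5·13 = 105
G: 1·139 + 1·4 + 5·42 = 353
H: 1·281 + 1·1 + 5·59 = 577
I: 1·97 + 1·6 + 5·58 = 393
J: 1·323 + 1·4 + 5·37 = 512
K: 1·167 + 1·6 + 5·35 = 348
Lowest: F at 105.

F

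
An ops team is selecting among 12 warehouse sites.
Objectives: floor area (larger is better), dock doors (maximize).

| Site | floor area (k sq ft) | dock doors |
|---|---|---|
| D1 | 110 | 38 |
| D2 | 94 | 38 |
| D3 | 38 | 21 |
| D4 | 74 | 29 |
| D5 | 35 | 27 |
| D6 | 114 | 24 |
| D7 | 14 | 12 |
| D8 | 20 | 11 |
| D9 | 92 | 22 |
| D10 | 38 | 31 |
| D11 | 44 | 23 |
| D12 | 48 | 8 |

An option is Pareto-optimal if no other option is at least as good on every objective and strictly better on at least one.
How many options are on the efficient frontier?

2

D1: not dominated.
D2: dominated by D1 (floor area 110≥94, dock doors 38≥38).
D3: dominated by D1 (floor area 110≥38, dock doors 38≥21).
D4: dominated by D1 (floor area 110≥74, dock doors 38≥29).
D5: dominated by D1 (floor area 110≥35, dock doors 38≥27).
D6: not dominated (best floor area).
D7: dominated by D1 (floor area 110≥14, dock doors 38≥12).
D8: dominated by D1 (floor area 110≥20, dock doors 38≥11).
D9: dominated by D1 (floor area 110≥92, dock doors 38≥22).
D10: dominated by D1 (floor area 110≥38, dock doors 38≥31).
D11: dominated by D1 (floor area 110≥44, dock doors 38≥23).
D12: dominated by D1 (floor area 110≥48, dock doors 38≥8).
Pareto-optimal: D1, D6 → 2.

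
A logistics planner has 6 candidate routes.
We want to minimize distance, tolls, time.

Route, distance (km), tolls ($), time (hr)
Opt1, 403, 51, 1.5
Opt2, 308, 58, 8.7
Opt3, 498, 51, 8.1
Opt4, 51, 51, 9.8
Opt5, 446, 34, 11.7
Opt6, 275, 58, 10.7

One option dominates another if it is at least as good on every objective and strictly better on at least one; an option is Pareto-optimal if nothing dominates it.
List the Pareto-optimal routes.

Opt1: not dominated (best time).
Opt2: not dominated.
Opt3: dominated by Opt1 (distance 403≤498, tolls 51≤51, time 1.5≤8.1).
Opt4: not dominated (best distance).
Opt5: not dominated (best tolls).
Opt6: dominated by Opt4 (distance 51≤275, tolls 51≤58, time 9.8≤10.7).

Opt1, Opt2, Opt4, Opt5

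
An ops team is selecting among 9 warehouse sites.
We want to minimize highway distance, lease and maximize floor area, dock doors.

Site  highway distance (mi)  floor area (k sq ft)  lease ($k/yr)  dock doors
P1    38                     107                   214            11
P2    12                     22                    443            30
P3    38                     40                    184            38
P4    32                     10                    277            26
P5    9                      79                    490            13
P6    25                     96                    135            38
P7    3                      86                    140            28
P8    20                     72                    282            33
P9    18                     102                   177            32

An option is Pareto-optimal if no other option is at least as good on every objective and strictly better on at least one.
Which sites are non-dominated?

P1, P2, P6, P7, P8, P9

P1: not dominated (best floor area).
P2: not dominated.
P3: dominated by P6 (highway distance 25≤38, floor area 96≥40, lease 135≤184, dock doors 38≥38).
P4: dominated by P6 (highway distance 25≤32, floor area 96≥10, lease 135≤277, dock doors 38≥26).
P5: dominated by P7 (highway distance 3≤9, floor area 86≥79, lease 140≤490, dock doors 28≥13).
P6: not dominated (best lease).
P7: not dominated (best highway distance).
P8: not dominated.
P9: not dominated.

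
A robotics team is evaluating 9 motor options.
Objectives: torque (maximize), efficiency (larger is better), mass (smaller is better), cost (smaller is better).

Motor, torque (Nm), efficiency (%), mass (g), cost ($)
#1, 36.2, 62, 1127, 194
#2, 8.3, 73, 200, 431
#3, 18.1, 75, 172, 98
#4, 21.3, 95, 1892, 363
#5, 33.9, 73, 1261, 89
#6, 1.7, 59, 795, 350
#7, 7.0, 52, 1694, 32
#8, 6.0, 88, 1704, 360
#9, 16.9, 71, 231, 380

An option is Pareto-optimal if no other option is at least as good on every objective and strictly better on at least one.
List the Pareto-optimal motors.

#1: not dominated (best torque).
#2: dominated by #3 (torque 18.1≥8.3, efficiency 75≥73, mass 172≤200, cost 98≤431).
#3: not dominated (best mass).
#4: not dominated (best efficiency).
#5: not dominated.
#6: dominated by #3 (torque 18.1≥1.7, efficiency 75≥59, mass 172≤795, cost 98≤350).
#7: not dominated (best cost).
#8: not dominated.
#9: dominated by #3 (torque 18.1≥16.9, efficiency 75≥71, mass 172≤231, cost 98≤380).

#1, #3, #4, #5, #7, #8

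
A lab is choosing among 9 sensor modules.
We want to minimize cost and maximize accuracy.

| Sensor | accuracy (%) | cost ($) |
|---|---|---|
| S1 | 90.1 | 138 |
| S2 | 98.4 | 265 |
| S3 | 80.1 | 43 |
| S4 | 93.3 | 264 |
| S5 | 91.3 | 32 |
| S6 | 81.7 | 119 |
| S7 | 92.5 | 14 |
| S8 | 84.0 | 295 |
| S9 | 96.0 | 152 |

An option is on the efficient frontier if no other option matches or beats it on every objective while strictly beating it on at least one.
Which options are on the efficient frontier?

S2, S7, S9

S1: dominated by S5 (accuracy 91.3≥90.1, cost 32≤138).
S2: not dominated (best accuracy).
S3: dominated by S5 (accuracy 91.3≥80.1, cost 32≤43).
S4: dominated by S9 (accuracy 96.0≥93.3, cost 152≤264).
S5: dominated by S7 (accuracy 92.5≥91.3, cost 14≤32).
S6: dominated by S5 (accuracy 91.3≥81.7, cost 32≤119).
S7: not dominated (best cost).
S8: dominated by S1 (accuracy 90.1≥84.0, cost 138≤295).
S9: not dominated.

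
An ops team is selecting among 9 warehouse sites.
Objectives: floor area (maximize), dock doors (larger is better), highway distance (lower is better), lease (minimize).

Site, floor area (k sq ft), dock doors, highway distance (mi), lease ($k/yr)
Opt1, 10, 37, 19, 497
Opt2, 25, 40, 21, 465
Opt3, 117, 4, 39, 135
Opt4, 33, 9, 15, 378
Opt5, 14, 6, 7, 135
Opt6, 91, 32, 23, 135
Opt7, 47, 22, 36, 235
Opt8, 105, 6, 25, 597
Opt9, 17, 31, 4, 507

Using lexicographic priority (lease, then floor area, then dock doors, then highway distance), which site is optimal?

Opt3

First minimize lease: best is 135, kept {Opt3, Opt5, Opt6}.
Then maximize floor area: best is 117, kept {Opt3}.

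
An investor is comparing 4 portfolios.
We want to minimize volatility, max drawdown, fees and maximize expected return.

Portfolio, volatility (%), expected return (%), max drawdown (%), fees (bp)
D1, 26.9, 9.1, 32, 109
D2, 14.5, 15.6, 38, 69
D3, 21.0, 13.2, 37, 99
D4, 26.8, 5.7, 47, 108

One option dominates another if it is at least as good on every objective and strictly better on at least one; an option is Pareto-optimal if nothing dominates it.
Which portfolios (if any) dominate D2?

D1: worse on volatility (26.9 vs 14.5).
D3: worse on volatility (21.0 vs 14.5).
D4: worse on volatility (26.8 vs 14.5).
No option dominates D2.

none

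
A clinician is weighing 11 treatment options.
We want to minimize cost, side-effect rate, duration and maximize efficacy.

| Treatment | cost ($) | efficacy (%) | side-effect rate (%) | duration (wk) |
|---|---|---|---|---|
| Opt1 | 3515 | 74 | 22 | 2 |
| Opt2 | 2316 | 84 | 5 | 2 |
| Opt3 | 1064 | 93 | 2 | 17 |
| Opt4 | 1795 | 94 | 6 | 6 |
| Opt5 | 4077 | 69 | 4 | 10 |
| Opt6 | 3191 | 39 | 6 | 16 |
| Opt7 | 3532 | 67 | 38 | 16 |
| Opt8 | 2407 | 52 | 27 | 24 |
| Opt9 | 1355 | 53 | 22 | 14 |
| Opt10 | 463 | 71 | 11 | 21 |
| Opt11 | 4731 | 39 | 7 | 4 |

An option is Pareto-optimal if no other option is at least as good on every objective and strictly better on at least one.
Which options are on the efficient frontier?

Opt2, Opt3, Opt4, Opt5, Opt9, Opt10

Opt1: dominated by Opt2 (cost 2316≤3515, efficacy 84≥74, side-effect rate 5≤22, duration 2≤2).
Opt2: not dominated.
Opt3: not dominated (best side-effect rate).
Opt4: not dominated (best efficacy).
Opt5: not dominated.
Opt6: dominated by Opt2 (cost 2316≤3191, efficacy 84≥39, side-effect rate 5≤6, duration 2≤16).
Opt7: dominated by Opt1 (cost 3515≤3532, efficacy 74≥67, side-effect rate 22≤38, duration 2≤16).
Opt8: dominated by Opt2 (cost 2316≤2407, efficacy 84≥52, side-effect rate 5≤27, duration 2≤24).
Opt9: not dominated.
Opt10: not dominated (best cost).
Opt11: dominated by Opt2 (cost 2316≤4731, efficacy 84≥39, side-effect rate 5≤7, duration 2≤4).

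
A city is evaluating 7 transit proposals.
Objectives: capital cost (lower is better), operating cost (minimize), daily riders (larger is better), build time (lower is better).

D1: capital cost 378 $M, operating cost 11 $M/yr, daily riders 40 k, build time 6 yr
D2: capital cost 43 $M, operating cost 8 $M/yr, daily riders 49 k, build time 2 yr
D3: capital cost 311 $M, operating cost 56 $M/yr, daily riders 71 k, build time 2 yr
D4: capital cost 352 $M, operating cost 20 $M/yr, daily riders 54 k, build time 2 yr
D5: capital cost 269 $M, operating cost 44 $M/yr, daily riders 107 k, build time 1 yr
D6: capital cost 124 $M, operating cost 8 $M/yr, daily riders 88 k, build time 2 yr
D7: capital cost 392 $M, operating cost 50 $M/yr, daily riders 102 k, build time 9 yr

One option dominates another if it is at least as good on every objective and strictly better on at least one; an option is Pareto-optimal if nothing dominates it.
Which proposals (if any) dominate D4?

D6: capital cost 124≤352, operating cost 8≤20, daily riders 88≥54, build time 2≤2 — dominates D4.
Others (D1, D2, D3, D5, D7) are each worse than D4 on at least one objective.

D6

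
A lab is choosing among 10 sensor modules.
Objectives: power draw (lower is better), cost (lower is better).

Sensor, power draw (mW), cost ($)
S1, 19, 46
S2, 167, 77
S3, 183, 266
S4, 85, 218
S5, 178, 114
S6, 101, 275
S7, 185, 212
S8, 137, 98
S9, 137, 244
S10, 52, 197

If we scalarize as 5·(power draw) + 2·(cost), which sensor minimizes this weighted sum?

S1

S1: 5·19 + 2·46 = 187
S2: 5·167 + 2·77 = 989
S3: 5·183 + 2·266 = 1447
S4: 5·85 + 2·218 = 861
S5: 5·178 + 2·114 = 1118
S6: 5·101 + 2·275 = 1055
S7: 5·185 + 2·212 = 1349
S8: 5·137 + 2·98 = 881
S9: 5·137 + 2·244 = 1173
S10: 5·52 + 2·197 = 654
Lowest: S1 at 187.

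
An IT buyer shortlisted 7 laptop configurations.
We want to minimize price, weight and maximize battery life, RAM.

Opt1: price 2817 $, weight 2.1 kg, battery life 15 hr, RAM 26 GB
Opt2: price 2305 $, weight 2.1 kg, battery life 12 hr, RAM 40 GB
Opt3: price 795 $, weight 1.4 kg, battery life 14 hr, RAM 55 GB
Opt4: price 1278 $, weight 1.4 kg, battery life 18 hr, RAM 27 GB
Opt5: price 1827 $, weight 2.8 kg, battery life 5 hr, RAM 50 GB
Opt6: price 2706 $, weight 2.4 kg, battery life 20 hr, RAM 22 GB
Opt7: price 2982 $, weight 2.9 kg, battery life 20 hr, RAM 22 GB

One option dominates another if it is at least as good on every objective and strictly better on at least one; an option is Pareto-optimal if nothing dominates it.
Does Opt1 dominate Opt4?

Opt1 vs Opt4: Opt1 is worse on price (2817 vs 1278), so it does not dominate Opt4.

No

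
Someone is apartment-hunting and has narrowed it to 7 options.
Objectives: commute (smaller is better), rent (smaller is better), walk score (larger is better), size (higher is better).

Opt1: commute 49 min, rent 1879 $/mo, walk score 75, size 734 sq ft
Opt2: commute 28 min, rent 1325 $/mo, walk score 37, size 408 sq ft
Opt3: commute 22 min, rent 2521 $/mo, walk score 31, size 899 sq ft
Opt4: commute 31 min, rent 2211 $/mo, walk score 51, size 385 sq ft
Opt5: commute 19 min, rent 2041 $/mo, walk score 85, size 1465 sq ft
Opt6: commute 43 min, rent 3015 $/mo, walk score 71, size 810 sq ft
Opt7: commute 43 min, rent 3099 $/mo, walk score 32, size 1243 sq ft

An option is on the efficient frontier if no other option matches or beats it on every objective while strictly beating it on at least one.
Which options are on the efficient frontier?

Opt1, Opt2, Opt5

Opt1: not dominated.
Opt2: not dominated (best rent).
Opt3: dominated by Opt5 (commute 19≤22, rent 2041≤2521, walk score 85≥31, size 1465≥899).
Opt4: dominated by Opt5 (commute 19≤31, rent 2041≤2211, walk score 85≥51, size 1465≥385).
Opt5: not dominated (best commute).
Opt6: dominated by Opt5 (commute 19≤43, rent 2041≤3015, walk score 85≥71, size 1465≥810).
Opt7: dominated by Opt5 (commute 19≤43, rent 2041≤3099, walk score 85≥32, size 1465≥1243).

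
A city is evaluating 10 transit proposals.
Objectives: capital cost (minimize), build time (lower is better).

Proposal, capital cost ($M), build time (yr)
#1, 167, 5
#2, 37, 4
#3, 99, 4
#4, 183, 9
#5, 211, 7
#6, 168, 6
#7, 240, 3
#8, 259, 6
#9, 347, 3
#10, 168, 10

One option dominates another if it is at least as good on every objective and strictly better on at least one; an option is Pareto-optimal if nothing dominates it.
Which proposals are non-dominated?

#1: dominated by #2 (capital cost 37≤167, build time 4≤5).
#2: not dominated (best capital cost).
#3: dominated by #2 (capital cost 37≤99, build time 4≤4).
#4: dominated by #1 (capital cost 167≤183, build time 5≤9).
#5: dominated by #1 (capital cost 167≤211, build time 5≤7).
#6: dominated by #1 (capital cost 167≤168, build time 5≤6).
#7: not dominated.
#8: dominated by #1 (capital cost 167≤259, build time 5≤6).
#9: dominated by #7 (capital cost 240≤347, build time 3≤3).
#10: dominated by #1 (capital cost 167≤168, build time 5≤10).

#2, #7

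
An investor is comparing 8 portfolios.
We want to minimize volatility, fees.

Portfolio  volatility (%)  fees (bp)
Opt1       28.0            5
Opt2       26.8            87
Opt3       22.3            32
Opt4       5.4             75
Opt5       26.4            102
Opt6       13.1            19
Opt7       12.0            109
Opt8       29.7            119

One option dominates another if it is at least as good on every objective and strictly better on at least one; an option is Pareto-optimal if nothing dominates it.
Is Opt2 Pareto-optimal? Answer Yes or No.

Opt3 vs Opt2: volatility 22.3≤26.8, fees 32≤87 — Opt3 is at least as good on every objective and strictly better on at least one, so Opt3 dominates Opt2.

No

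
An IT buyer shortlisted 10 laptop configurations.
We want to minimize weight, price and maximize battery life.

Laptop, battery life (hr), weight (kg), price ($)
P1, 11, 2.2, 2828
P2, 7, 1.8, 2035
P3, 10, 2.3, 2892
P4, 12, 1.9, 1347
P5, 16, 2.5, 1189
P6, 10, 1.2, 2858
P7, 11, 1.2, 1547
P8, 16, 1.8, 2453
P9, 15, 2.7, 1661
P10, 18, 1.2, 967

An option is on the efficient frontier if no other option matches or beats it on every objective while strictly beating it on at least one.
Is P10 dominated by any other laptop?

P1: worse on battery life (11 vs 18).
P2: worse on battery life (7 vs 18).
P3: worse on battery life (10 vs 18).
P4: worse on battery life (12 vs 18).
P5: worse on battery life (16 vs 18).
P6: worse on battery life (10 vs 18).
P7: worse on battery life (11 vs 18).
P8: worse on battery life (16 vs 18).
P9: worse on battery life (15 vs 18).
No option is at least as good as P10 on every objective and strictly better on one.

No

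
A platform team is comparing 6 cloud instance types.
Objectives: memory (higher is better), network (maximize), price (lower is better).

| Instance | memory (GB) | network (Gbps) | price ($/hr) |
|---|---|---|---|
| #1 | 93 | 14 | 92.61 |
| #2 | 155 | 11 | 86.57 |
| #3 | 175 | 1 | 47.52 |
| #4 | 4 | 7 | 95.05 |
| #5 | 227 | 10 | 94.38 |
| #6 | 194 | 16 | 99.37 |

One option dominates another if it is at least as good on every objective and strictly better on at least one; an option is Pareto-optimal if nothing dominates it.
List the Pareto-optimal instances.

#1: not dominated.
#2: not dominated.
#3: not dominated (best price).
#4: dominated by #1 (memory 93≥4, network 14≥7, price 92.61≤95.05).
#5: not dominated (best memory).
#6: not dominated (best network).

#1, #2, #3, #5, #6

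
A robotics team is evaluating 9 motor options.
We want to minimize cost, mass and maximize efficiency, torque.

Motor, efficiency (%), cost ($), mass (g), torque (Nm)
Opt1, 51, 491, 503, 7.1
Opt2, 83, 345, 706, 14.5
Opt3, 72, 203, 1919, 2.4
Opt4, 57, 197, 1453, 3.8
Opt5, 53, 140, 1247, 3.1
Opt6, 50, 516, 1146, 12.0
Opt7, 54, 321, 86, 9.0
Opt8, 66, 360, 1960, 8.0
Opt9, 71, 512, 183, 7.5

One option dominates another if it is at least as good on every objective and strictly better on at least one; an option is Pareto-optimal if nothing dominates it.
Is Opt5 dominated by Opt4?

Opt4 vs Opt5: Opt4 is worse on cost (197 vs 140), so it does not dominate Opt5.

No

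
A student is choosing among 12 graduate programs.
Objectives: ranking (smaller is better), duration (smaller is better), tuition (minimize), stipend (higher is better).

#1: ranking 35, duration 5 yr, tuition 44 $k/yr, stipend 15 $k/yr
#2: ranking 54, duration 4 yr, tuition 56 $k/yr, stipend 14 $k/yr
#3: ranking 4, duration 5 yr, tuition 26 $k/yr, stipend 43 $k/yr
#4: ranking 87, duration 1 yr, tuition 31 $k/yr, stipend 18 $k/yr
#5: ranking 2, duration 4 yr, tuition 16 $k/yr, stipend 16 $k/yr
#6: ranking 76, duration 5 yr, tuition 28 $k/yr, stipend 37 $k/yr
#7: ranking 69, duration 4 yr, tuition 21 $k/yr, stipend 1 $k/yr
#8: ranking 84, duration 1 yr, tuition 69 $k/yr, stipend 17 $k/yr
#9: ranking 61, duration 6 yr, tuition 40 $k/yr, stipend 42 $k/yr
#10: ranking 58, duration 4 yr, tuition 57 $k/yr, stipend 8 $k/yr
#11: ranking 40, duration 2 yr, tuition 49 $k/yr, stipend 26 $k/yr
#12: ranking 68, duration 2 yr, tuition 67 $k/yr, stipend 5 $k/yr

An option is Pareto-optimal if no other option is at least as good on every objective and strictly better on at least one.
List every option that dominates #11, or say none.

none

#1: worse on duration (5 vs 2).
#2: worse on ranking (54 vs 40).
#3: worse on duration (5 vs 2).
#4: worse on ranking (87 vs 40).
#5: worse on duration (4 vs 2).
#6: worse on ranking (76 vs 40).
#7: worse on ranking (69 vs 40).
#8: worse on ranking (84 vs 40).
#9: worse on ranking (61 vs 40).
#10: worse on ranking (58 vs 40).
#12: worse on ranking (68 vs 40).
No option dominates #11.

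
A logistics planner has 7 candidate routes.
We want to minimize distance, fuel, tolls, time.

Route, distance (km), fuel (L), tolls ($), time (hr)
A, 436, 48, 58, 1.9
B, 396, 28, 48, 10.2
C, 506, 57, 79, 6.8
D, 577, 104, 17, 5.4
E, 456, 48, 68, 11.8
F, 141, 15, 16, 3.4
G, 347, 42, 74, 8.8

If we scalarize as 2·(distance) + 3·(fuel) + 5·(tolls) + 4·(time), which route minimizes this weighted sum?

A: 2·436 + 3·48 + 5·58 + 4·1.9 = 1313.6
B: 2·396 + 3·28 + 5·48 + 4·10.2 = 1156.8
C: 2·506 + 3·57 + 5·79 + 4·6.8 = 1605.2
D: 2·577 + 3·104 + 5·17 + 4·5.4 = 1572.6
E: 2·456 + 3·48 + 5·68 + 4·11.8 = 1443.2
F: 2·141 + 3·15 + 5·16 + 4·3.4 = 420.6
G: 2·347 + 3·42 + 5·74 + 4·8.8 = 1225.2
Lowest: F at 420.6.

F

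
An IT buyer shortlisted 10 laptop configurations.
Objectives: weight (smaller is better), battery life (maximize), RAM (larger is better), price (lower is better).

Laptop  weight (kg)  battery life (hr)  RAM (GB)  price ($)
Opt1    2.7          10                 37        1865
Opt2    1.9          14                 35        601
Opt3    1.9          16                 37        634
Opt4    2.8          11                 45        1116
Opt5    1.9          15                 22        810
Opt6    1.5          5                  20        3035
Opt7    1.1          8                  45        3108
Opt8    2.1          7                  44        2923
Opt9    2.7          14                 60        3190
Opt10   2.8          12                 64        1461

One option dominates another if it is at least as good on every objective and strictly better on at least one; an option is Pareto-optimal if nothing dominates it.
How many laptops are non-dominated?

8

Opt1: dominated by Opt3 (weight 1.9≤2.7, battery life 16≥10, RAM 37≥37, price 634≤1865).
Opt2: not dominated (best price).
Opt3: not dominated (best battery life).
Opt4: not dominated.
Opt5: dominated by Opt3 (weight 1.9≤1.9, battery life 16≥15, RAM 37≥22, price 634≤810).
Opt6: not dominated.
Opt7: not dominated (best weight).
Opt8: not dominated.
Opt9: not dominated.
Opt10: not dominated (best RAM).
Pareto-optimal: Opt2, Opt3, Opt4, Opt6, Opt7, Opt8, Opt9, Opt10 → 8.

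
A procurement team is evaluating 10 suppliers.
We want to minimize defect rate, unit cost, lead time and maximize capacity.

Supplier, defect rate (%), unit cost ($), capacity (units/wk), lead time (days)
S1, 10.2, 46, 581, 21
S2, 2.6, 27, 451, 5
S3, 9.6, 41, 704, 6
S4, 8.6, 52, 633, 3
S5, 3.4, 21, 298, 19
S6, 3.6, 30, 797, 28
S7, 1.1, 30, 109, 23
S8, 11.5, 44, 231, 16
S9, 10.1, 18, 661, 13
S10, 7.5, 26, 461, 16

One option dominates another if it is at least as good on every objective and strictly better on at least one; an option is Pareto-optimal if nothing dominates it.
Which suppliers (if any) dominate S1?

S3, S9

S3: defect rate 9.6≤10.2, unit cost 41≤46, capacity 704≥581, lead time 6≤21 — dominates S1.
S9: defect rate 10.1≤10.2, unit cost 18≤46, capacity 661≥581, lead time 13≤21 — dominates S1.
Others (S2, S4, S5, S6, S7, S8, S10) are each worse than S1 on at least one objective.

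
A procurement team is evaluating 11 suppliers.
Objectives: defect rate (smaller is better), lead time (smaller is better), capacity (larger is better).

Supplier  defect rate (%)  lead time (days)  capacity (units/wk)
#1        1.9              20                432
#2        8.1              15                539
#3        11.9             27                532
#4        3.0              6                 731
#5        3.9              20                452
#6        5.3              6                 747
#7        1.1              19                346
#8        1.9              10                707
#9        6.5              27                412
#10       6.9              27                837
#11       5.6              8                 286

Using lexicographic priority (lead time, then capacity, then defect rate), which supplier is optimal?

First minimize lead time: best is 6, kept {#4, #6}.
Then maximize capacity: best is 747, kept {#6}.

#6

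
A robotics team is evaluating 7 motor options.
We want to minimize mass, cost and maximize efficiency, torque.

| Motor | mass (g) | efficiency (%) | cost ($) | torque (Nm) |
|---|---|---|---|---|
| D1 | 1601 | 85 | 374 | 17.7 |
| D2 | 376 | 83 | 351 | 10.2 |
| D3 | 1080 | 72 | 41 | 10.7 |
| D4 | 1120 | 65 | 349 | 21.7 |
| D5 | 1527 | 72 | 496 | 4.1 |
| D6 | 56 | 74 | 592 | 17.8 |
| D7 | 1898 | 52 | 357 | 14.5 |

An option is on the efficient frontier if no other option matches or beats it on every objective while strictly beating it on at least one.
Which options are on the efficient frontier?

D1: not dominated (best efficiency).
D2: not dominated.
D3: not dominated (best cost).
D4: not dominated (best torque).
D5: dominated by D2 (mass 376≤1527, efficiency 83≥72, cost 351≤496, torque 10.2≥4.1).
D6: not dominated (best mass).
D7: dominated by D4 (mass 1120≤1898, efficiency 65≥52, cost 349≤357, torque 21.7≥14.5).

D1, D2, D3, D4, D6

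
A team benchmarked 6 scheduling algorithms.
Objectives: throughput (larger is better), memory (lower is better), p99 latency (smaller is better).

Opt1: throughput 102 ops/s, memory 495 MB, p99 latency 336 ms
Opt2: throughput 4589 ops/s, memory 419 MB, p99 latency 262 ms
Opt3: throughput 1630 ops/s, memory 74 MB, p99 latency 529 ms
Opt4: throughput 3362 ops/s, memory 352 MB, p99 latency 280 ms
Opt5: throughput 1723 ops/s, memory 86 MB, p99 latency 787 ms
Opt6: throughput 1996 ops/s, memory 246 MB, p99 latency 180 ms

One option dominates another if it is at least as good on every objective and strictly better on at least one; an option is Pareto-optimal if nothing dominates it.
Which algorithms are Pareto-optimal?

Opt1: dominated by Opt2 (throughput 4589≥102, memory 419≤495, p99 latency 262≤336).
Opt2: not dominated (best throughput).
Opt3: not dominated (best memory).
Opt4: not dominated.
Opt5: not dominated.
Opt6: not dominated (best p99 latency).

Opt2, Opt3, Opt4, Opt5, Opt6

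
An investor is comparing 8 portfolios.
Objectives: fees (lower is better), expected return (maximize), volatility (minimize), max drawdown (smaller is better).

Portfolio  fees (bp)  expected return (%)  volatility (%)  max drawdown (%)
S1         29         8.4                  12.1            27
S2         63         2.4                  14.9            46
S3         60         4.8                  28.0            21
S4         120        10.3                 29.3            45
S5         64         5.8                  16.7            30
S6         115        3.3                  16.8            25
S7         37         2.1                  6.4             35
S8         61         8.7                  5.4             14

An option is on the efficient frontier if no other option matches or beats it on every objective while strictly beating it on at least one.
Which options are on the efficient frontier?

S1: not dominated (best fees).
S2: dominated by S1 (fees 29≤63, expected return 8.4≥2.4, volatility 12.1≤14.9, max drawdown 27≤46).
S3: not dominated.
S4: not dominated (best expected return).
S5: dominated by S1 (fees 29≤64, expected return 8.4≥5.8, volatility 12.1≤16.7, max drawdown 27≤30).
S6: dominated by S8 (fees 61≤115, expected return 8.7≥3.3, volatility 5.4≤16.8, max drawdown 14≤25).
S7: not dominated.
S8: not dominated (best volatility).

S1, S3, S4, S7, S8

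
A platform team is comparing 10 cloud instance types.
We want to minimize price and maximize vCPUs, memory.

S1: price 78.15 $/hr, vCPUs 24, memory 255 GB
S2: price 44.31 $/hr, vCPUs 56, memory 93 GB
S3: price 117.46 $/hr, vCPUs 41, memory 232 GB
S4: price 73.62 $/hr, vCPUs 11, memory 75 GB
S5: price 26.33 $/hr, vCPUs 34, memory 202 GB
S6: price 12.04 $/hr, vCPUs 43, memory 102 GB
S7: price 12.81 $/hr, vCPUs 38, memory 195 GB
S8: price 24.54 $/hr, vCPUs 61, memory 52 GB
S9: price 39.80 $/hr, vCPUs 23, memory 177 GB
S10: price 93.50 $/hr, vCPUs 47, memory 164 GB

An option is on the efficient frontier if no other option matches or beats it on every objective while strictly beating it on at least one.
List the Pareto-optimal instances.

S1: not dominated (best memory).
S2: not dominated.
S3: not dominated.
S4: dominated by S2 (price 44.31≤73.62, vCPUs 56≥11, memory 93≥75).
S5: not dominated.
S6: not dominated (best price).
S7: not dominated.
S8: not dominated (best vCPUs).
S9: dominated by S5 (price 26.33≤39.80, vCPUs 34≥23, memory 202≥177).
S10: not dominated.

S1, S2, S3, S5, S6, S7, S8, S10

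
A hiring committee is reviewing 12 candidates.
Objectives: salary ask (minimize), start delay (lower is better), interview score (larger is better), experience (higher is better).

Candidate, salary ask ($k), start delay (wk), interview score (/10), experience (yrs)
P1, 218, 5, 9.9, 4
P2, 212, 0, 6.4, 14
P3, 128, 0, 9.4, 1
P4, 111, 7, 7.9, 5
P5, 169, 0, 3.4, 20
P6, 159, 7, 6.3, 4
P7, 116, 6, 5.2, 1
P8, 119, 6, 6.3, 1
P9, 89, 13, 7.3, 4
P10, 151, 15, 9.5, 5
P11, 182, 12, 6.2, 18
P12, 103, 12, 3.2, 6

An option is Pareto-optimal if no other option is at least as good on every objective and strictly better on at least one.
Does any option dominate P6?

Yes

P4 vs P6: salary ask 111≤159, start delay 7≤7, interview score 7.9≥6.3, experience 5≥4 — P4 is at least as good on every objective and strictly better on at least one, so P4 dominates P6.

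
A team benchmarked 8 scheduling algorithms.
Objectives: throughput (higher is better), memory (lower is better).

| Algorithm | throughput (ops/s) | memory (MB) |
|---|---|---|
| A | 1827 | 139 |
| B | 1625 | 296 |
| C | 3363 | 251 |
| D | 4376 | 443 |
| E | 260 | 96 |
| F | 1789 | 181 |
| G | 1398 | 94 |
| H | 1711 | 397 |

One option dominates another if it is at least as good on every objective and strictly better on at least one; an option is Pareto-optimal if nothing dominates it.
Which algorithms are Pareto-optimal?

A, C, D, G

A: not dominated.
B: dominated by A (throughput 1827≥1625, memory 139≤296).
C: not dominated.
D: not dominated (best throughput).
E: dominated by G (throughput 1398≥260, memory 94≤96).
F: dominated by A (throughput 1827≥1789, memory 139≤181).
G: not dominated (best memory).
H: dominated by A (throughput 1827≥1711, memory 139≤397).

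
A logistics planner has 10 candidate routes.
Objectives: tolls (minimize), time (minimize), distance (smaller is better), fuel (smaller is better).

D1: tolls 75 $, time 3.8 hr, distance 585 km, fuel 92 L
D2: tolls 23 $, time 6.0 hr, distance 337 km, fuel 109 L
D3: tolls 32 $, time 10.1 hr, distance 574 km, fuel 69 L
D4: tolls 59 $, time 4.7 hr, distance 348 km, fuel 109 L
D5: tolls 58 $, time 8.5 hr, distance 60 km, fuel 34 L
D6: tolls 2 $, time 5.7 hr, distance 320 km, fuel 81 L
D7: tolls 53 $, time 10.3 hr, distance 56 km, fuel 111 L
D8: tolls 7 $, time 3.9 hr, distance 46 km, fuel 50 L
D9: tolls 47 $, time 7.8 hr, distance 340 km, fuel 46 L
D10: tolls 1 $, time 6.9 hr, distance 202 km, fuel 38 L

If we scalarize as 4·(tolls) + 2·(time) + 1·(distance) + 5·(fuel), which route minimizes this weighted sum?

D8

D1: 4·75 + 2·3.8 + 1·585 + 5·92 = 1352.6
D2: 4·23 + 2·6.0 + 1·337 + 5·109 = 986.0
D3: 4·32 + 2·10.1 + 1·574 + 5·69 = 1067.2
D4: 4·59 + 2·4.7 + 1·348 + 5·109 = 1138.4
D5: 4·58 + 2·8.5 + 1·60 + 5·34 = 479.0
D6: 4·2 + 2·5.7 + 1·320 + 5·81 = 744.4
D7: 4·53 + 2·10.3 + 1·56 + 5·111 = 843.6
D8: 4·7 + 2·3.9 + 1·46 + 5·50 = 331.8
D9: 4·47 + 2·7.8 + 1·340 + 5·46 = 773.6
D10: 4·1 + 2·6.9 + 1·202 + 5·38 = 409.8
Lowest: D8 at 331.8.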